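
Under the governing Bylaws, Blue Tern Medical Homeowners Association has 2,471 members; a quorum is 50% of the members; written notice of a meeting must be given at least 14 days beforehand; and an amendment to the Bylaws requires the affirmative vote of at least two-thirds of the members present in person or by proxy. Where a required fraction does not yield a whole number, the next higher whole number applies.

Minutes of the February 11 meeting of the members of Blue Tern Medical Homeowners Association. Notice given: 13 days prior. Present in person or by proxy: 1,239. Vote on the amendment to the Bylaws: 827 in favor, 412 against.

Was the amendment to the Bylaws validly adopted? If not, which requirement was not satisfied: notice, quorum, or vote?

Notice: 13 days given; 14 required. Not satisfied.
Quorum: 50% of 2,471 = 1,235.50, rounded up to 1,236; 1,239 present. Satisfied.
Vote: requires two-thirds of those present (1,239); 2/3 of 1239 = 826, so 826 needed; 827 in favor. Satisfied.

Invalid — notice requirement not satisfied.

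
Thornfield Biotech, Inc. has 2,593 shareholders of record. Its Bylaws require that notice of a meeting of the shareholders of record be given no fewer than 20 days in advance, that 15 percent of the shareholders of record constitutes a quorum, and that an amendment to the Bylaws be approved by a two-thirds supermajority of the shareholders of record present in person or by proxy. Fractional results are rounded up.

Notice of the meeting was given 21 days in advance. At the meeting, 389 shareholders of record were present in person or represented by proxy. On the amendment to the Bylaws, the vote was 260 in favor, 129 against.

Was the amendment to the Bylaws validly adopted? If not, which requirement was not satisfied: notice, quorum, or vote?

Notice: 21 days given; 20 required. Satisfied.
Quorum: 15% of 2,593 = 388.95, rounded up to 389; 389 present. Satisfied.
Vote: requires two-thirds of those present (389); 2/3 of 389 = 259.33, rounded up to 260, so 260 needed; 260 in favor. Satisfied.

Valid — all requirements satisfied.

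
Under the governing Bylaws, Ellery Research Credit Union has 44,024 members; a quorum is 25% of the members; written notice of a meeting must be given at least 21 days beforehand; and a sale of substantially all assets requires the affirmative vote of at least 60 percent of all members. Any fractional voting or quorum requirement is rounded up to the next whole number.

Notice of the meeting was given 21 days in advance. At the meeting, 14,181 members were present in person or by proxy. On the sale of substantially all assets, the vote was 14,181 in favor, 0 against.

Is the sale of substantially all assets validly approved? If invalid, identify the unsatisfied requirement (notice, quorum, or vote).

Notice: 21 days given; 21 required. Satisfied.
Quorum: 25% of 44,024 = 11,006; 14,181 present. Satisfied.
Vote: requires three-fifths of all members (44,024); 3/5 of 44024 = 26414.40, rounded up to 26415, so 26,415 needed; 14,181 in favor. Not satisfied.

Invalid — vote requirement not satisfied.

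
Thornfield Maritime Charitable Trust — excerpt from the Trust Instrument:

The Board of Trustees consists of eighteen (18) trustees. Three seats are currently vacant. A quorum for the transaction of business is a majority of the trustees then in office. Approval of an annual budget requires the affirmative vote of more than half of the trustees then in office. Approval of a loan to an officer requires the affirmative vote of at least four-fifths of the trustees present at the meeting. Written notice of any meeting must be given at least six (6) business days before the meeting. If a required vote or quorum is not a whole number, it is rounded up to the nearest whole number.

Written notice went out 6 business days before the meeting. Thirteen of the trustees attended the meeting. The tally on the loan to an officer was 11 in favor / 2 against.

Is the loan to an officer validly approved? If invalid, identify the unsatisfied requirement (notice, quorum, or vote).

Valid — all requirements satisfied.

Notice: 6 business days given; 6 required (6 ≥ 6). Satisfied.
Quorum: 13 present; quorum is 8. Satisfied.
Vote: the loan to an officer requires four-fifths of the trustees present (13). 4/5 of 13 = 10.40, rounded up to 11, so 11 affirmative votes are needed; 11 voted in favor. Satisfied.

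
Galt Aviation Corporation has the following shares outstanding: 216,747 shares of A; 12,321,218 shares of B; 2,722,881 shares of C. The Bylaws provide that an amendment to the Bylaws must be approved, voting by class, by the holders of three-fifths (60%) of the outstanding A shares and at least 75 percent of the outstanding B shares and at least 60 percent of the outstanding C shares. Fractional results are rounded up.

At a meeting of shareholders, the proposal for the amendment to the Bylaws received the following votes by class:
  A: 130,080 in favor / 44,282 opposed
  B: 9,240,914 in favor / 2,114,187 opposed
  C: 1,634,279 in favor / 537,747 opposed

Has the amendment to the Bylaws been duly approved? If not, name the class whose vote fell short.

A: 3/5 of 216747 = 130048.20, rounded up to 130049; 130,049 required, 130,080 in favor — approved.
B: 3/4 of 12321218 = 9240913.50, rounded up to 9240914; 9,240,914 required, 9,240,914 in favor — approved.
C: 3/5 of 2722881 = 1633728.60, rounded up to 1633729; 1,633,729 required, 1,634,279 in favor — approved.

Approved — every class gave the required vote.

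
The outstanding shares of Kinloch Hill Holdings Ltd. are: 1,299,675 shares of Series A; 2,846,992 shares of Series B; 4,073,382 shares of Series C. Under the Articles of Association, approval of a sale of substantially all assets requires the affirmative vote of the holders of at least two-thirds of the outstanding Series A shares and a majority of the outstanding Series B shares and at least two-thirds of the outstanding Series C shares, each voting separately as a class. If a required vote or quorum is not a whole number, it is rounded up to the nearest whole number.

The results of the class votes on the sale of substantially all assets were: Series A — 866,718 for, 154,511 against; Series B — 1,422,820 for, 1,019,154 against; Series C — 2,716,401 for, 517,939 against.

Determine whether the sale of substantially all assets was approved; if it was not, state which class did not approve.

Series A: 2/3 of 1299675 = 866450; 866,450 required, 866,718 in favor — approved.
Series B: a majority of 2846992 is 1423497; 1,423,497 required, 1,422,820 in favor — not approved.
Series C: 2/3 of 4073382 = 2715588; 2,715,588 required, 2,716,401 in favor — approved.

Not approved — the Series B shares did not give the required vote.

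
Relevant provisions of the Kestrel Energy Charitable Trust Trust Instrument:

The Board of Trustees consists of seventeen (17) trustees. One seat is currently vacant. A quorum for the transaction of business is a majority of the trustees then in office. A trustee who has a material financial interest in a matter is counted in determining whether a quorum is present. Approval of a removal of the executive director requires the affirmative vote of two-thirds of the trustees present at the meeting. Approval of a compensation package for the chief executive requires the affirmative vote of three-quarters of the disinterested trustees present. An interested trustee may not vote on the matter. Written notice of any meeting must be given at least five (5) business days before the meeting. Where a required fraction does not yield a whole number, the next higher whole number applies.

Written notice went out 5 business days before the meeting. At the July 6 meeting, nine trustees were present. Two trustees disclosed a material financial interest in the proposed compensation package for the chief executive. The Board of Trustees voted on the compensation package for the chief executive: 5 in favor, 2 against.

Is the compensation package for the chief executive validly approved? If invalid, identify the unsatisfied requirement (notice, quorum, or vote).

Invalid — vote requirement not satisfied.

Notice: 5 business days given; 5 required (5 ≥ 5). Satisfied.
Quorum: 9 present (interested trustees count toward quorum); quorum is 9. Satisfied.
Vote: the compensation package for the chief executive requires three-fourths of the disinterested trustees present (9 − 2 = 7). 3/4 of 7 = 5.25, rounded up to 6, so 6 affirmative votes are needed; 5 voted in favor. Not satisfied.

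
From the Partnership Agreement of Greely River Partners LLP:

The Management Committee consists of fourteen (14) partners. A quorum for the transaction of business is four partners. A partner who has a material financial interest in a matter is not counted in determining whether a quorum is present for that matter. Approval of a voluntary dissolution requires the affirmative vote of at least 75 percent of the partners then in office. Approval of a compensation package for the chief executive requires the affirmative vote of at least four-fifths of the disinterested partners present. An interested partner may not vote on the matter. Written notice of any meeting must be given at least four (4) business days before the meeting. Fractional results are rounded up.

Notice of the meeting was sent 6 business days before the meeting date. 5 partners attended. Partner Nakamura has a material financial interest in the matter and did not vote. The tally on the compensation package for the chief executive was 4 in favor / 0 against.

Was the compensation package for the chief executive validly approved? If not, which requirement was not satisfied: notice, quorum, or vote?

Valid — all requirements satisfied.

Notice: 6 business days given; 4 required (6 ≥ 4). Satisfied.
Quorum: 5 present, but the 1 interested partner does not count, leaving 4. Quorum is 4. Satisfied.
Vote: the compensation package for the chief executive requires four-fifths of the disinterested partners present (5 − 1 = 4). 4/5 of 4 = 3.20, rounded up to 4, so 4 affirmative votes are needed; 4 voted in favor. Satisfied.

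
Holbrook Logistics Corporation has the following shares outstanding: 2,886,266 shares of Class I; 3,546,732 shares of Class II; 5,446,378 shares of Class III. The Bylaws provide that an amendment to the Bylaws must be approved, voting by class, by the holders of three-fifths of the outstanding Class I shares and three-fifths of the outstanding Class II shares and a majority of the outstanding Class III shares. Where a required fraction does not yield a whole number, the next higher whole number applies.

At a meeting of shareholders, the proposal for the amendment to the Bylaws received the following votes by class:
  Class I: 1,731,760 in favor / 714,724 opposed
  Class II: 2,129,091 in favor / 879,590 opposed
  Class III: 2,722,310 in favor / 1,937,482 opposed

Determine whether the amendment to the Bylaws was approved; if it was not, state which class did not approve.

Class I: 3/5 of 2886266 = 1731759.60, rounded up to 1731760; 1,731,760 required, 1,731,760 in favor — approved.
Class II: 3/5 of 3546732 = 2128039.20, rounded up to 2128040; 2,128,040 required, 2,129,091 in favor — approved.
Class III: a majority of 5446378 is 2723190; 2,723,190 required, 2,722,310 in favor — not approved.

Not approved — the Class III shares did not give the required vote.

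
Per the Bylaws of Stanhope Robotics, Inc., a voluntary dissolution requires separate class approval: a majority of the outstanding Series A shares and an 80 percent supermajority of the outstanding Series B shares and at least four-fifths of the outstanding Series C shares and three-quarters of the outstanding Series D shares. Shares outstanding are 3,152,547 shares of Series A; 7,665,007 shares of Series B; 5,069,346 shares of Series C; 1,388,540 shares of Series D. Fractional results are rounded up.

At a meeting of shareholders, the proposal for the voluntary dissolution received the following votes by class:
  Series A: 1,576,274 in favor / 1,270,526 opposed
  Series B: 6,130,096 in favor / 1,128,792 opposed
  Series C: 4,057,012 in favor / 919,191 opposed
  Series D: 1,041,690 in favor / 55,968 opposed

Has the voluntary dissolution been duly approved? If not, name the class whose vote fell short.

Not approved — the Series B shares did not give the required vote.

Series A: a majority of 3152547 is 1576274; 1,576,274 required, 1,576,274 in favor — approved.
Series B: 4/5 of 7665007 = 6132005.60, rounded up to 6132006; 6,132,006 required, 6,130,096 in favor — not approved.
Series C: 4/5 of 5069346 = 4055476.80, rounded up to 4055477; 4,055,477 required, 4,057,012 in favor — approved.
Series D: 3/4 of 1388540 = 1041405; 1,041,405 required, 1,041,690 in favor — approved.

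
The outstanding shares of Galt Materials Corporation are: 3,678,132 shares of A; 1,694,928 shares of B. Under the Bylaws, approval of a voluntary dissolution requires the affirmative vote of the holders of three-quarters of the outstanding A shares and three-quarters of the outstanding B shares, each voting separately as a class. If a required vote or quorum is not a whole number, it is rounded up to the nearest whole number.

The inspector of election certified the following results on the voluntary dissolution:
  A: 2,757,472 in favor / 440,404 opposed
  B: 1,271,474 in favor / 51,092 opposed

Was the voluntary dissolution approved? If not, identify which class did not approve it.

A: 3/4 of 3678132 = 2758599; 2,758,599 required, 2,757,472 in favor — not approved.
B: 3/4 of 1694928 = 1271196; 1,271,196 required, 1,271,474 in favor — approved.

Not approved — the A shares did not give the required vote.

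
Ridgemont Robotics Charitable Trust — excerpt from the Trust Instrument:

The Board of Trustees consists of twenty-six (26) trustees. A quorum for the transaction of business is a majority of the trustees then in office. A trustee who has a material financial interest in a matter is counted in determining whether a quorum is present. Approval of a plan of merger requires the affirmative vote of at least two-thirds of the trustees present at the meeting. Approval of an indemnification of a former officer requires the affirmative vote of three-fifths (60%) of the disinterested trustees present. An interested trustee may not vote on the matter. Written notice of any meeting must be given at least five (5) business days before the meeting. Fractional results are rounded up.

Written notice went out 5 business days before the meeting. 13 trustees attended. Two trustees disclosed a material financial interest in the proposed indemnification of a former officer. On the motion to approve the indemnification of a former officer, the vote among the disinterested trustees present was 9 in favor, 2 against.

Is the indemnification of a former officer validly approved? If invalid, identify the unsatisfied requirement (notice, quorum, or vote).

Notice: 5 business days given; 5 required (5 ≥ 5). Satisfied.
Quorum: 13 present (interested trustees count toward quorum); quorum is 14. Not satisfied.
Vote: the indemnification of a former officer requires three-fifths of the disinterested trustees present (13 − 2 = 11). 3/5 of 11 = 6.60, rounded up to 7, so 7 affirmative votes are needed; 9 voted in favor. Satisfied. (Moot — without a quorum no business can be validly transacted.)

Invalid — quorum requirement not satisfied.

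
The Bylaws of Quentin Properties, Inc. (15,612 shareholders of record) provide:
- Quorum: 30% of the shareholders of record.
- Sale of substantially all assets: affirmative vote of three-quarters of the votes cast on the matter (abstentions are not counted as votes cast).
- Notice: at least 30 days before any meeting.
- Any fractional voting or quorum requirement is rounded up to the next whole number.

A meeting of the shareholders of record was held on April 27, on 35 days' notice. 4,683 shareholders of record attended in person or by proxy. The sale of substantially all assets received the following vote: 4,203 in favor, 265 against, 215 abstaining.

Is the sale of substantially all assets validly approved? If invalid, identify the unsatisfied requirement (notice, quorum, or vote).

Notice: 35 days given; 30 required. Satisfied.
Quorum: 30% of 15,612 = 4,683.60, rounded up to 4,684; 4,683 present. Not satisfied.
Vote: requires three-fourths of the votes cast (4,683 − 215 abstaining = 4,468); 3/4 of 4468 = 3351, so 3,351 needed; 4,203 in favor. Satisfied.

Invalid — quorum requirement not satisfied.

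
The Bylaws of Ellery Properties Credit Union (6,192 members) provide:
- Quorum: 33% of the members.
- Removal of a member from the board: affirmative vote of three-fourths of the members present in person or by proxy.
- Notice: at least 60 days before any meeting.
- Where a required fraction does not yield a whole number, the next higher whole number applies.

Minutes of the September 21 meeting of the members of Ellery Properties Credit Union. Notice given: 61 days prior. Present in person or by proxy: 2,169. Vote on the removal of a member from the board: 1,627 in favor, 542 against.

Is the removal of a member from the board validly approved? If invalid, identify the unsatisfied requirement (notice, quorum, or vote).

Notice: 61 days given; 60 required. Satisfied.
Quorum: 33% of 6,192 = 2,043.36, rounded up to 2,044; 2,169 present. Satisfied.
Vote: requires three-fourths of those present (2,169); 3/4 of 2169 = 1626.75, rounded up to 1627, so 1,627 needed; 1,627 in favor. Satisfied.

Valid — all requirements satisfied.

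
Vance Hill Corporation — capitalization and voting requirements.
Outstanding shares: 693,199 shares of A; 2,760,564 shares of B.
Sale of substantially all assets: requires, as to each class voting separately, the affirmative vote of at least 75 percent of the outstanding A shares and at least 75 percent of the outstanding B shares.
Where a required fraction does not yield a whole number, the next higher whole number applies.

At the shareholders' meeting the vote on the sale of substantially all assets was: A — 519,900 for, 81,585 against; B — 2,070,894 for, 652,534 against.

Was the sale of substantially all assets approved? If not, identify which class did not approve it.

A: 3/4 of 693199 = 519899.25, rounded up to 519900; 519,900 required, 519,900 in favor — approved.
B: 3/4 of 2760564 = 2070423; 2,070,423 required, 2,070,894 in favor — approved.

Approved — every class gave the required vote.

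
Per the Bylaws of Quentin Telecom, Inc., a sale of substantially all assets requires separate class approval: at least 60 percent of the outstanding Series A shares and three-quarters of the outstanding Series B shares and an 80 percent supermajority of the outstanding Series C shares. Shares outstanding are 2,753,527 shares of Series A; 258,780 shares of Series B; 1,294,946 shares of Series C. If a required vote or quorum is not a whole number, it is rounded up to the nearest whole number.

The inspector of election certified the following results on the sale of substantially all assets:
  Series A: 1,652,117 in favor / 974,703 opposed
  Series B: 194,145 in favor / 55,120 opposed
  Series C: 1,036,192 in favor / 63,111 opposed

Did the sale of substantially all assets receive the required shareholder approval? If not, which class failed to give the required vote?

Series A: 3/5 of 2753527 = 1652116.20, rounded up to 1652117; 1,652,117 required, 1,652,117 in favor — approved.
Series B: 3/4 of 258780 = 194085; 194,085 required, 194,145 in favor — approved.
Series C: 4/5 of 1294946 = 1035956.80, rounded up to 1035957; 1,035,957 required, 1,036,192 in favor — approved.

Approved — every class gave the required vote.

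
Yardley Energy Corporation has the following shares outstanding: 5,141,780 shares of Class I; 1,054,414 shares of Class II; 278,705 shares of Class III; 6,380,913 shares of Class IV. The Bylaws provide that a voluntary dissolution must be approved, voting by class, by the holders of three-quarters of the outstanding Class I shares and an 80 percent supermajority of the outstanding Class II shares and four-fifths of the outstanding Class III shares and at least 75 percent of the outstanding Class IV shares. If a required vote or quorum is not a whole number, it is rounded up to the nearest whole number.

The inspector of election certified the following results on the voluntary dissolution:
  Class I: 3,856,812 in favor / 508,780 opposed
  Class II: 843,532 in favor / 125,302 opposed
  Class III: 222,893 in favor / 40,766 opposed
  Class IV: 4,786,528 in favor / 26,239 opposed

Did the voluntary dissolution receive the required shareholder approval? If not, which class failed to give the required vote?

Not approved — the Class III shares did not give the required vote.

Class I: 3/4 of 5141780 = 3856335; 3,856,335 required, 3,856,812 in favor — approved.
Class II: 4/5 of 1054414 = 843531.20, rounded up to 843532; 843,532 required, 843,532 in favor — approved.
Class III: 4/5 of 278705 = 222964; 222,964 required, 222,893 in favor — not approved.
Class IV: 3/4 of 6380913 = 4785684.75, rounded up to 4785685; 4,785,685 required, 4,786,528 in favor — approved.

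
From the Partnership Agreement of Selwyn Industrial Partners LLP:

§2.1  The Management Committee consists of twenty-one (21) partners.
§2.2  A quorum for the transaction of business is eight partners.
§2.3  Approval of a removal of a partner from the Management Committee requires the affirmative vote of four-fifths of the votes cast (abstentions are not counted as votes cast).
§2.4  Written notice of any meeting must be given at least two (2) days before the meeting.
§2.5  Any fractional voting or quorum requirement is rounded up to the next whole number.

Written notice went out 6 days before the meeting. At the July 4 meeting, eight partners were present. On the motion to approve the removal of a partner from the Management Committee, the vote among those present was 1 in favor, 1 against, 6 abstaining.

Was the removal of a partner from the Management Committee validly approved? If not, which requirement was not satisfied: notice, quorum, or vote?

Notice: 6 days given; 2 required (6 ≥ 2). Satisfied.
Quorum: 8 present; quorum is 8. Satisfied.
Vote: the removal of a partner from the Management Committee requires four-fifths of the votes cast (8 present − 6 abstaining = 2). 4/5 of 2 = 1.60, rounded up to 2, so 2 affirmative votes are needed; 1 voted in favor. Not satisfied.

Invalid — vote requirement not satisfied.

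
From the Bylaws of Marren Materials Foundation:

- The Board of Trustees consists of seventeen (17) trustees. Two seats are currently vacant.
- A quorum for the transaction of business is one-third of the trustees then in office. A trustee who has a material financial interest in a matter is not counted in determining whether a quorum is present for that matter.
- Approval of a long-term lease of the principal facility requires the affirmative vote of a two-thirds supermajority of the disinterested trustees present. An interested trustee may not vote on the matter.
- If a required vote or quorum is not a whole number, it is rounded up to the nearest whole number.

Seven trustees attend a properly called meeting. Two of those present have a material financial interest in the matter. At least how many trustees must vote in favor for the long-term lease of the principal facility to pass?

The long-term lease of the principal facility requires two-thirds of the disinterested trustees present (7 − 2 = 5).
2/3 of 5 = 3.33, rounded up to 4.

4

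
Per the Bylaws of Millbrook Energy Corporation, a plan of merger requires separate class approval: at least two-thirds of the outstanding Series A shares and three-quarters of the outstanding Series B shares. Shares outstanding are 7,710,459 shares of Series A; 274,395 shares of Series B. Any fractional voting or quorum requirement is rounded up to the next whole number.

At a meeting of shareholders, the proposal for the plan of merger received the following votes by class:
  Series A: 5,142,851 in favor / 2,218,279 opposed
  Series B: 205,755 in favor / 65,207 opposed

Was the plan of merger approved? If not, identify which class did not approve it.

Series A: 2/3 of 7710459 = 5140306; 5,140,306 required, 5,142,851 in favor — approved.
Series B: 3/4 of 274395 = 205796.25, rounded up to 205797; 205,797 required, 205,755 in favor — not approved.

Not approved — the Series B shares did not give the required vote.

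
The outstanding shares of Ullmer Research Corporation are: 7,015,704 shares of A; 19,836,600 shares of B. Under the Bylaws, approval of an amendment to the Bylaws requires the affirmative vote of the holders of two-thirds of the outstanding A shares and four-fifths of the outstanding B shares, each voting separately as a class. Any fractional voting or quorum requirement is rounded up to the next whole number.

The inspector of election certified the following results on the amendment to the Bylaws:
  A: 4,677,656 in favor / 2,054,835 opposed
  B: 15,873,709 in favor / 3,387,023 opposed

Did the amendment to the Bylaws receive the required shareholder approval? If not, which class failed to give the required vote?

A: 2/3 of 7015704 = 4677136; 4,677,136 required, 4,677,656 in favor — approved.
B: 4/5 of 19836600 = 15869280; 15,869,280 required, 15,873,709 in favor — approved.

Approved — every class gave the required vote.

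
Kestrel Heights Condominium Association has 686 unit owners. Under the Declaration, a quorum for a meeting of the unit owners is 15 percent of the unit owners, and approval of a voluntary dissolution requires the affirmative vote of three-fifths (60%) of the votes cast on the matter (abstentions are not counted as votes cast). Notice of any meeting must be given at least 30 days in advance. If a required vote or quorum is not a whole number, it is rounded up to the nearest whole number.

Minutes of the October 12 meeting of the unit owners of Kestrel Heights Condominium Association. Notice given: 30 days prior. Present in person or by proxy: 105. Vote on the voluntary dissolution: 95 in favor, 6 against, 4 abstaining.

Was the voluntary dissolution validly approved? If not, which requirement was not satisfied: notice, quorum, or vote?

Notice: 30 days given; 30 required. Satisfied.
Quorum: 15% of 686 = 102.90, rounded up to 103; 105 present. Satisfied.
Vote: requires three-fifths of the votes cast (105 − 4 abstaining = 101); 3/5 of 101 = 60.60, rounded up to 61, so 61 needed; 95 in favor. Satisfied.

Valid — all requirements satisfied.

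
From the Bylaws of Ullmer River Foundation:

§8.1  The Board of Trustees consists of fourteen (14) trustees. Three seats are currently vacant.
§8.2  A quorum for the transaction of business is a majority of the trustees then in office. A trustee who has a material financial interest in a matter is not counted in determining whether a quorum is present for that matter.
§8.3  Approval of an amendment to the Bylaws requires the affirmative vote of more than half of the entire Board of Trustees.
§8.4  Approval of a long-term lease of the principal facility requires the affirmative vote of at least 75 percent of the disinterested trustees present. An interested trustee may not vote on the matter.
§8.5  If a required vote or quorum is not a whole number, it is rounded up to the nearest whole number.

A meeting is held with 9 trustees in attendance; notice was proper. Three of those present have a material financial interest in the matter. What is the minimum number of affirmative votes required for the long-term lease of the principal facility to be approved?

5

The long-term lease of the principal facility requires three-fourths of the disinterested trustees present (9 − 3 = 6).
3/4 of 6 = 4.50, rounded up to 5.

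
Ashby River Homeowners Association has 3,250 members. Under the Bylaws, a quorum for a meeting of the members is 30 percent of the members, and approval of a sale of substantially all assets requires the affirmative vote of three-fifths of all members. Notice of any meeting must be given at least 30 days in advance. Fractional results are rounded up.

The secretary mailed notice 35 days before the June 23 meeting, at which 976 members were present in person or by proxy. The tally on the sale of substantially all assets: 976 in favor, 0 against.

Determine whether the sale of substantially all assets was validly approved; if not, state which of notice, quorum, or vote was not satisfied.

Notice: 35 days given; 30 required. Satisfied.
Quorum: 30% of 3,250 = 975; 976 present. Satisfied.
Vote: requires three-fifths of all members (3,250); 3/5 of 3250 = 1950, so 1,950 needed; 976 in favor. Not satisfied.

Invalid — vote requirement not satisfied.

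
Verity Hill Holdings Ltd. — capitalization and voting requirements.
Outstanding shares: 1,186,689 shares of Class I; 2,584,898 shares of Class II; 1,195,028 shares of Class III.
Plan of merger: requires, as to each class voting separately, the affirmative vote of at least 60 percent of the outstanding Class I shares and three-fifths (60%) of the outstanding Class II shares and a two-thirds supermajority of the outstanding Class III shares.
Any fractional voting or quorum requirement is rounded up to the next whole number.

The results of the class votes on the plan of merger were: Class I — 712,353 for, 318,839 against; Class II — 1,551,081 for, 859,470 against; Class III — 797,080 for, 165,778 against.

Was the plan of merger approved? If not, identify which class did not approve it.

Class I: 3/5 of 1186689 = 712013.40, rounded up to 712014; 712,014 required, 712,353 in favor — approved.
Class II: 3/5 of 2584898 = 1550938.80, rounded up to 1550939; 1,550,939 required, 1,551,081 in favor — approved.
Class III: 2/3 of 1195028 = 796685.33, rounded up to 796686; 796,686 required, 797,080 in favor — approved.

Approved — every class gave the required vote.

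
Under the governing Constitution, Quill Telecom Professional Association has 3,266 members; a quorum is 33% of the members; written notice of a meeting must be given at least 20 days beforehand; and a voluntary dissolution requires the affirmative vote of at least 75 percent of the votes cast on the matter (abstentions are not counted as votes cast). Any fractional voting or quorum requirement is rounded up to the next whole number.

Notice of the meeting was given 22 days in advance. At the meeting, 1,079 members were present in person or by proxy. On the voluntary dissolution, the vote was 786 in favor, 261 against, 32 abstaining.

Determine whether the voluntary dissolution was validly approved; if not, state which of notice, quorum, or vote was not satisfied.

Valid — all requirements satisfied.

Notice: 22 days given; 20 required. Satisfied.
Quorum: 33% of 3,266 = 1,077.78, rounded up to 1,078; 1,079 present. Satisfied.
Vote: requires three-fourths of the votes cast (1,079 − 32 abstaining = 1,047); 3/4 of 1047 = 785.25, rounded up to 786, so 786 needed; 786 in favor. Satisfied.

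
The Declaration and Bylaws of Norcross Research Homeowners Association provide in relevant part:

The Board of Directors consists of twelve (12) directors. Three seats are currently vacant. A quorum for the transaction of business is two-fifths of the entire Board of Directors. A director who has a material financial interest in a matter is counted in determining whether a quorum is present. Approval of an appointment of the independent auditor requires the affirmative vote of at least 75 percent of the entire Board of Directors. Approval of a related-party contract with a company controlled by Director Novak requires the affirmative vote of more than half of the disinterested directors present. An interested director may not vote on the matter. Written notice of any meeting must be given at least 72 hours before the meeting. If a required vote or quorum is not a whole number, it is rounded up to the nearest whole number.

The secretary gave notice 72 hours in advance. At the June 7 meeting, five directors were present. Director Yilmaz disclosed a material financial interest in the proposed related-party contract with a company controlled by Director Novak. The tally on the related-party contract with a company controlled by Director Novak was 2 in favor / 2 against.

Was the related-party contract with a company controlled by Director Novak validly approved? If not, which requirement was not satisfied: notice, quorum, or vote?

Invalid — vote requirement not satisfied.

Notice: 72 hours given; 72 required (72 ≥ 72). Satisfied.
Quorum: 5 present (interested directors count toward quorum); quorum is 5. Satisfied.
Vote: the related-party contract with a company controlled by Director Novak requires a majority of the disinterested directors present (5 − 1 = 4). A majority of 4 is 3, so 3 affirmative votes are needed; 2 voted in favor. Not satisfied.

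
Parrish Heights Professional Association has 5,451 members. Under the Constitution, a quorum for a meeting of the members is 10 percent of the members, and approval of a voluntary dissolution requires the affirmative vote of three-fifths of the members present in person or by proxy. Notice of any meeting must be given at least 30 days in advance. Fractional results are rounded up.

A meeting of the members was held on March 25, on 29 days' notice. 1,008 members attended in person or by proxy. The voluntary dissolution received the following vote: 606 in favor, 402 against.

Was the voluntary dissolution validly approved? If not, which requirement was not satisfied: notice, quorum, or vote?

Notice: 29 days given; 30 required. Not satisfied.
Quorum: 10% of 5,451 = 545.10, rounded up to 546; 1,008 present. Satisfied.
Vote: requires three-fifths of those present (1,008); 3/5 of 1008 = 604.80, rounded up to 605, so 605 needed; 606 in favor. Satisfied.

Invalid — notice requirement not satisfied.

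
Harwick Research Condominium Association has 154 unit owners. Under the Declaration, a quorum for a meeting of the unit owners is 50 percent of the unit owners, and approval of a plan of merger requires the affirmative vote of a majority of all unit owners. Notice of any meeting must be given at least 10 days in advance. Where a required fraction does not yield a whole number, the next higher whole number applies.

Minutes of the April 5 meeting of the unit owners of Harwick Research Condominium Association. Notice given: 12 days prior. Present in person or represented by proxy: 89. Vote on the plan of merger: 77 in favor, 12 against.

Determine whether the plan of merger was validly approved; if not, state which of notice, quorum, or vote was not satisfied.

Notice: 12 days given; 10 required. Satisfied.
Quorum: 50% of 154 = 77; 89 present. Satisfied.
Vote: requires a majority of all unit owners (154); a majority of 154 is 78, so 78 needed; 77 in favor. Not satisfied.

Invalid — vote requirement not satisfied.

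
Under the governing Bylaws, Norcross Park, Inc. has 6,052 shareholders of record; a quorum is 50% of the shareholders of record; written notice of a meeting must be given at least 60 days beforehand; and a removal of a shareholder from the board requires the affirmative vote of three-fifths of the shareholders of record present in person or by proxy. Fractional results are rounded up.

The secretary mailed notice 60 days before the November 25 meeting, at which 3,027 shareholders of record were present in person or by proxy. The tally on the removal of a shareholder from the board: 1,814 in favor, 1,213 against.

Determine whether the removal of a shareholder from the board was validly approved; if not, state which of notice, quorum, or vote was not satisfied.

Invalid — vote requirement not satisfied.

Notice: 60 days given; 60 required. Satisfied.
Quorum: 50% of 6,052 = 3,026; 3,027 present. Satisfied.
Vote: requires three-fifths of those present (3,027); 3/5 of 3027 = 1816.20, rounded up to 1817, so 1,817 needed; 1,814 in favor. Not satisfied.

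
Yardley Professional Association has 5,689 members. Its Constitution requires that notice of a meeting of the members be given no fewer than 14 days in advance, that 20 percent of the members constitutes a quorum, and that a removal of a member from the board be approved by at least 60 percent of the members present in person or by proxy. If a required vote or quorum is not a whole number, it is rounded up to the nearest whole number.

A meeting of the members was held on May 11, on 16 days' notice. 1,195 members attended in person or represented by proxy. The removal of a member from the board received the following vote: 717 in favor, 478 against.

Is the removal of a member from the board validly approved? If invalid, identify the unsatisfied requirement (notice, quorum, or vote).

Notice: 16 days given; 14 required. Satisfied.
Quorum: 20% of 5,689 = 1,137.80, rounded up to 1,138; 1,195 present. Satisfied.
Vote: requires three-fifths of those present (1,195); 3/5 of 1195 = 717, so 717 needed; 717 in favor. Satisfied.

Valid — all requirements satisfied.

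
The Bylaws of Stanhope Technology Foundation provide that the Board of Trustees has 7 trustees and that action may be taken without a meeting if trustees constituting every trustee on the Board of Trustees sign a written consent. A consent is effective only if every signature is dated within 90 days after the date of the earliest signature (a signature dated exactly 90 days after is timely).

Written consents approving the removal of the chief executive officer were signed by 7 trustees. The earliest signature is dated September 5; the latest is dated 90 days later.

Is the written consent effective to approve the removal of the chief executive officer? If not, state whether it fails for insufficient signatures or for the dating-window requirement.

Effective — both the signature and dating-window requirements are satisfied.

Signatures required: the unanimous vote of 7 — unanimous means all 7, so 7 needed; 7 signed. Sufficient.
Dating window: the latest signature is 90 days after the earliest; the limit is 90 days. Within the window.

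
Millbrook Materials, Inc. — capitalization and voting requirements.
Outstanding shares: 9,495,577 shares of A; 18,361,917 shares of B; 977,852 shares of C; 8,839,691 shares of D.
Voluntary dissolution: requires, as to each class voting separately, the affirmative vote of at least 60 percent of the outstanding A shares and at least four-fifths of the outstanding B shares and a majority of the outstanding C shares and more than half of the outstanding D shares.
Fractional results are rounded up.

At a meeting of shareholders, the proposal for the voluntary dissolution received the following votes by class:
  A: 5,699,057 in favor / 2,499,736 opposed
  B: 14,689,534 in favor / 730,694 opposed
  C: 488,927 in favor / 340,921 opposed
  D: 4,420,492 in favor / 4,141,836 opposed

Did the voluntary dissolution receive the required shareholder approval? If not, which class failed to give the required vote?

A: 3/5 of 9495577 = 5697346.20, rounded up to 5697347; 5,697,347 required, 5,699,057 in favor — approved.
B: 4/5 of 18361917 = 14689533.60, rounded up to 14689534; 14,689,534 required, 14,689,534 in favor — approved.
C: a majority of 977852 is 488927; 488,927 required, 488,927 in favor — approved.
D: a majority of 8839691 is 4419846; 4,419,846 required, 4,420,492 in favor — approved.

Approved — every class gave the required vote.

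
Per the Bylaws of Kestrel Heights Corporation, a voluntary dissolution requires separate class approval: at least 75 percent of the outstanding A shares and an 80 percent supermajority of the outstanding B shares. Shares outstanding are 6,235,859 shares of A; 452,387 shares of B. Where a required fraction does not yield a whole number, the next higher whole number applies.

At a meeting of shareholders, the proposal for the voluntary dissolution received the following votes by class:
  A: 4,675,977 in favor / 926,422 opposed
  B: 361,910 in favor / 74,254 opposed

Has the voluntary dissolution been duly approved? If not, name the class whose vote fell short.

Not approved — the A shares did not give the required vote.

A: 3/4 of 6235859 = 4676894.25, rounded up to 4676895; 4,676,895 required, 4,675,977 in favor — not approved.
B: 4/5 of 452387 = 361909.60, rounded up to 361910; 361,910 required, 361,910 in favor — approved.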